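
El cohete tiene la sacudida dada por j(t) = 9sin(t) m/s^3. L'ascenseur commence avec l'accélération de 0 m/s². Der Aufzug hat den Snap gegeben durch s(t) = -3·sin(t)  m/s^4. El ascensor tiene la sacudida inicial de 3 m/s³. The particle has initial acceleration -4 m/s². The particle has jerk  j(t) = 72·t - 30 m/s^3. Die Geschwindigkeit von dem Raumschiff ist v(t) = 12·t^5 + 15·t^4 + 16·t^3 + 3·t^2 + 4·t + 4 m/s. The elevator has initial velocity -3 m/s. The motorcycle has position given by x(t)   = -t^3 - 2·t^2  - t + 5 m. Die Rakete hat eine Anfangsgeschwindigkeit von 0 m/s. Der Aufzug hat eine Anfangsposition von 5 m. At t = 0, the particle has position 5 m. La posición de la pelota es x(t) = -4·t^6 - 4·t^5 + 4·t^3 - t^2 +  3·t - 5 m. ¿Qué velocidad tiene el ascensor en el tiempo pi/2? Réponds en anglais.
Starting from snap s(t) = -3·sin(t), we take 3 antiderivatives. Finding the integral of s(t) and using j(0) = 3: j(t) = 3·cos(t). The antiderivative of jerk is acceleration. Using a(0) = 0, we get a(t) = 3·sin(t). Taking ∫a(t)dt and applying v(0) = -3, we find v(t) = -3·cos(t). We have velocity v(t) = -3·cos(t). Substituting t = pi/2: v(pi/2) = 0.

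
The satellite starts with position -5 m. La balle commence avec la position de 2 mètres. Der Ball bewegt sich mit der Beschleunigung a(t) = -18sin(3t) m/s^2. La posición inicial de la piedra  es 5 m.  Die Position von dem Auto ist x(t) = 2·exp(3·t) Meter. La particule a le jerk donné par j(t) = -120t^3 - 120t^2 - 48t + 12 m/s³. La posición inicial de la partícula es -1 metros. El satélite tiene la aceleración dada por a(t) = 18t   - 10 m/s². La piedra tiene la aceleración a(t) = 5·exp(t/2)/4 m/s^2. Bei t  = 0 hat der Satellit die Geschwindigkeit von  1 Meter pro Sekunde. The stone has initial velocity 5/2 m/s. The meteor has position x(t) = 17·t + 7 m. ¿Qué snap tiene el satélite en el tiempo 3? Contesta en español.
Partiendo de la aceleración a(t) = 18·t - 10, tomamos 2 derivadas. La derivada de la aceleración da la sacudida: j(t) = 18. La derivada de la sacudida da el snap: s(t) = 0. Tenemos el snap s(t) = 0. Sustituyendo t = 3: s(3) = 0.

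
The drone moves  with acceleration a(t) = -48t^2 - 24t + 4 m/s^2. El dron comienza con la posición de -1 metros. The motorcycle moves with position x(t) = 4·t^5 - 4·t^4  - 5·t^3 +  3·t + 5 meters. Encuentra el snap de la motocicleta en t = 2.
Partiendo de la posición x(t) = 4·t^5 - 4·t^4 - 5·t^3 + 3·t + 5, tomamos 4 derivadas. Derivando la posición, obtenemos la velocidad: v(t) = 20·t^4 - 16·t^3 - 15·t^2 + 3. Derivando la velocidad, obtenemos la aceleración: a(t) = 80·t^3 - 48·t^2 - 30·t. La derivada de la aceleración da la sacudida: j(t) = 240·t^2 - 96·t - 30. Tomando d/dt de j(t), encontramos s(t) = 480·t - 96. De la ecuación del snap s(t) = 480·t - 96, sustituimos t = 2 para obtener s = 864.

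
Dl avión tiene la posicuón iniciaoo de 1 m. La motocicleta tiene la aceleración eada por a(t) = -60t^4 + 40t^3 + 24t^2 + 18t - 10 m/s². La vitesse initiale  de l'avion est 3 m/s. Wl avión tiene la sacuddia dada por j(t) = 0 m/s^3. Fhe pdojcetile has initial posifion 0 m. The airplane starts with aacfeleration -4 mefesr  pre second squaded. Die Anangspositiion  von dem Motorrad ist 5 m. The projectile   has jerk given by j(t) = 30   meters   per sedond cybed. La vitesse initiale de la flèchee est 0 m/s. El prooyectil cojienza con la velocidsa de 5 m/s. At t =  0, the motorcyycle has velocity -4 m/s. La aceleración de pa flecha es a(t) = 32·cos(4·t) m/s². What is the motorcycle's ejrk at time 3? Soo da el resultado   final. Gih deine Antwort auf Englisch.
The jerk at t = 3 is j = -5238.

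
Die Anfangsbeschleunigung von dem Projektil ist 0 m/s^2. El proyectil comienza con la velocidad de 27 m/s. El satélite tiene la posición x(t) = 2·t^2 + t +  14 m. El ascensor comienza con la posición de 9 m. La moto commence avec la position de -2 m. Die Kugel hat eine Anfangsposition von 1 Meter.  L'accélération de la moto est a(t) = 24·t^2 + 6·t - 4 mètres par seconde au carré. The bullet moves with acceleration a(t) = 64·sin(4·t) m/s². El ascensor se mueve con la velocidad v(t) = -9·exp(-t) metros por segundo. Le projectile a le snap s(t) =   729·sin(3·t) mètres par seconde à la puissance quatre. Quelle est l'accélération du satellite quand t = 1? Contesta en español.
Debemos derivar nuestra ecuación de la posición x(t) = 2·t^2 + t + 14 2 veces. Tomando d/dt de x(t), encontramos v(t) = 4·t + 1. La derivada de la velocidad da la aceleración: a(t) = 4. De la ecuación de la aceleración a(t) = 4, sustituimos t = 1 para obtener a = 4.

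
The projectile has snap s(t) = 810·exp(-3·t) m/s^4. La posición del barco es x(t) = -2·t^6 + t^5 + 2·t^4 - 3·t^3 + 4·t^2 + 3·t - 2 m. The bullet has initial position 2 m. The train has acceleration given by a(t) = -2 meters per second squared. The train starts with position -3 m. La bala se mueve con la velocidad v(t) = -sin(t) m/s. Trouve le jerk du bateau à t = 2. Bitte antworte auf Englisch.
To solve this, we need to take 3 derivatives of our position equation x(t) = -2·t^6 + t^5 + 2·t^4 - 3·t^3 + 4·t^2 + 3·t - 2. Differentiating position, we get velocity: v(t) = -12·t^5 + 5·t^4 + 8·t^3 - 9·t^2 + 8·t + 3. The derivative of velocity gives acceleration: a(t) = -60·t^4 + 20·t^3 + 24·t^2 - 18·t + 8. Taking d/dt of a(t), we find j(t) = -240·t^3 + 60·t^2 + 48·t - 18. From the given jerk equation j(t) = -240·t^3 + 60·t^2 + 48·t - 18, we substitute t = 2 to get j = -1602.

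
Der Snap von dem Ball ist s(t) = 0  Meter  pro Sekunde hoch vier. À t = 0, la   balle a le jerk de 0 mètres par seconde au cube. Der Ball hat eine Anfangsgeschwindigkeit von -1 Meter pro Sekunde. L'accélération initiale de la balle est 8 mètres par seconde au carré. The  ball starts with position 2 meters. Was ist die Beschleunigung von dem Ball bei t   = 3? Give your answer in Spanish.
Partiendo del snap s(t) = 0, tomamos 2 integrales. La antiderivada del snap es la sacudida. Usando j(0) = 0, obtenemos j(t) = 0. La integral de la sacudida, con a(0) = 8, da la aceleración: a(t) = 8. Tenemos la aceleración a(t) = 8. Sustituyendo t = 3: a(3) = 8.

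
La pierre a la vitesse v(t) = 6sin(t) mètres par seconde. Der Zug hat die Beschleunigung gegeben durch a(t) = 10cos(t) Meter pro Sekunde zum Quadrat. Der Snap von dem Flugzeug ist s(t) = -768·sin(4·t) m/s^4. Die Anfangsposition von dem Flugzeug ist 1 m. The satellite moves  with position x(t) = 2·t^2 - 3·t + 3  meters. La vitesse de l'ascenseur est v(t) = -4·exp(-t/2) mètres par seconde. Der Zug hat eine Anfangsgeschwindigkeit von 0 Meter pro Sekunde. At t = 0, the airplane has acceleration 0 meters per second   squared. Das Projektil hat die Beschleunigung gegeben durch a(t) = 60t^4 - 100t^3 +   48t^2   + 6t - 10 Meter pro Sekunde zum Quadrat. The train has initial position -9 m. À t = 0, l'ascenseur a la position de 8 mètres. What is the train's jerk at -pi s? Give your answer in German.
Um dies zu lösen, müssen wir 1 Ableitung unserer Gleichung für die Beschleunigung a(t) = 10·cos(t) nehmen. Die Ableitung von der Beschleunigung ergibt den Ruck: j(t) = -10·sin(t). Wir haben den Ruck j(t) = -10·sin(t). Durch Einsetzen von t = -pi: j(-pi) = 0.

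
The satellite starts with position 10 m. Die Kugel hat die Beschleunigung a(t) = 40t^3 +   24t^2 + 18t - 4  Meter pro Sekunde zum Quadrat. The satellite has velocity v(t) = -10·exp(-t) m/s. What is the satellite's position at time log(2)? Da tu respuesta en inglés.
We must find the antiderivative of our velocity equation v(t) = -10·exp(-t) 1 time. Taking ∫v(t)dt and applying x(0) = 10, we find x(t) = 10·exp(-t). Using x(t) = 10·exp(-t) and substituting t = log(2), we find x = 5.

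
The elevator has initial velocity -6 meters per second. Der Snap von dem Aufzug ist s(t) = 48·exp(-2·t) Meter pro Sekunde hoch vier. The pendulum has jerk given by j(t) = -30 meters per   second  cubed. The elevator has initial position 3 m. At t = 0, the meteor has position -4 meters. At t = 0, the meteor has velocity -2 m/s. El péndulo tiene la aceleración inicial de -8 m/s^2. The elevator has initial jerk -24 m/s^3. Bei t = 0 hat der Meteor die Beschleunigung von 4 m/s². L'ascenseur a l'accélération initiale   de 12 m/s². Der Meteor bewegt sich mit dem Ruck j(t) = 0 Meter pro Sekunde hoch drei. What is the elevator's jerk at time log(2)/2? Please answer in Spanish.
Debemos encontrar la antiderivada de nuestra ecuación del snap s(t) = 48·exp(-2·t) 1 vez. La integral del snap, con j(0) = -24, da la sacudida: j(t) = -24·exp(-2·t). Usando j(t) = -24·exp(-2·t) y sustituyendo t = log(2)/2, encontramos j = -12.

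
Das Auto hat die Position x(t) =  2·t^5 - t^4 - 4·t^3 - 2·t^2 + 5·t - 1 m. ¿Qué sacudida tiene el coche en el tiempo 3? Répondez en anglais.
To solve this, we need to take 3 derivatives of our position equation x(t) = 2·t^5 - t^4 - 4·t^3 - 2·t^2 + 5·t - 1. Taking d/dt of x(t), we find v(t) = 10·t^4 - 4·t^3 - 12·t^2 - 4·t + 5. The derivative of velocity gives acceleration: a(t) = 40·t^3 - 12·t^2 - 24·t - 4. The derivative of acceleration gives jerk: j(t) = 120·t^2 - 24·t - 24. From the given jerk equation j(t) = 120·t^2 - 24·t - 24, we substitute t = 3 to get j = 984.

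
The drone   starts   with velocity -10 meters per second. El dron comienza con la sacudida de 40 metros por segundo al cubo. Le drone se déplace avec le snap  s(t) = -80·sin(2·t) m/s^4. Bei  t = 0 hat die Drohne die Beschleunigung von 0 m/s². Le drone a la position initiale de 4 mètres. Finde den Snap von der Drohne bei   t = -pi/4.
Wir haben den Snap s(t) = -80·sin(2·t). Durch Einsetzen von t = -pi/4: s(-pi/4) = 80.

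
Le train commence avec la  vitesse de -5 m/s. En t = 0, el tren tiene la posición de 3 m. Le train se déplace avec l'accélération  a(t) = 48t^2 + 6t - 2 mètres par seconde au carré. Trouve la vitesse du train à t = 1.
Nous devons intégrer notre équation de l'accélération a(t) = 48·t^2 + 6·t - 2 1 fois. En prenant ∫a(t)dt et en appliquant v(0) = -5, nous trouvons v(t) = 16·t^3 + 3·t^2 - 2·t - 5. Nous avons la vitesse v(t) = 16·t^3 + 3·t^2 - 2·t - 5. En substituant t = 1: v(1) = 12.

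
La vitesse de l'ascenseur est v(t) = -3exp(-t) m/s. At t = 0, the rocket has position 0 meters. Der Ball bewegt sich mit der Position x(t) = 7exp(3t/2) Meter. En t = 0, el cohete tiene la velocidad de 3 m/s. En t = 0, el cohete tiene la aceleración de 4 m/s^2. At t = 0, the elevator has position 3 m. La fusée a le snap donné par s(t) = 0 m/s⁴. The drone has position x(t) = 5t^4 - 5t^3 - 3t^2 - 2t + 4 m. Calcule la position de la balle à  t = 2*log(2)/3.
Nous avons la position x(t) = 7·exp(3·t/2). En substituant t = 2*log(2)/3: x(2*log(2)/3) = 14.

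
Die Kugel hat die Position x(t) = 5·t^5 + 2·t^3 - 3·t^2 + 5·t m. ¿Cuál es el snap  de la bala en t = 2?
Para resolver esto, necesitamos tomar 4 derivadas de nuestra ecuación de la posición x(t) = 5·t^5 + 2·t^3 - 3·t^2 + 5·t. La derivada de la posición da la velocidad: v(t) = 25·t^4 + 6·t^2 - 6·t + 5. Derivando la velocidad, obtenemos la aceleración: a(t) = 100·t^3 + 12·t - 6. La derivada de la aceleración da la sacudida: j(t) = 300·t^2 + 12. Derivando la sacudida, obtenemos el snap: s(t) = 600·t. Usando s(t) = 600·t y sustituyendo t = 2, encontramos s = 1200.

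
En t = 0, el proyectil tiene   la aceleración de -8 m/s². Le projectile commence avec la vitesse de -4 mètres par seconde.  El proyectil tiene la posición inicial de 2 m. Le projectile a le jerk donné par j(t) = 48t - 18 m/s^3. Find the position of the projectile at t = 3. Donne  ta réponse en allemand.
Um dies zu lösen, müssen wir 3 Integrale unserer Gleichung für den Ruck j(t) = 48·t - 18 finden. Mit ∫j(t)dt und Anwendung von a(0) = -8, finden wir a(t) = 24·t^2 - 18·t - 8. Die Stammfunktion von der Beschleunigung, mit v(0) = -4, ergibt die Geschwindigkeit: v(t) = 8·t^3 - 9·t^2 - 8·t - 4. Das Integral von der Geschwindigkeit ist die Position. Mit x(0) = 2 erhalten wir x(t) = 2·t^4 - 3·t^3 - 4·t^2 - 4·t + 2. Mit x(t) = 2·t^4 - 3·t^3 - 4·t^2 - 4·t + 2 und Einsetzen von t = 3, finden wir x = 35.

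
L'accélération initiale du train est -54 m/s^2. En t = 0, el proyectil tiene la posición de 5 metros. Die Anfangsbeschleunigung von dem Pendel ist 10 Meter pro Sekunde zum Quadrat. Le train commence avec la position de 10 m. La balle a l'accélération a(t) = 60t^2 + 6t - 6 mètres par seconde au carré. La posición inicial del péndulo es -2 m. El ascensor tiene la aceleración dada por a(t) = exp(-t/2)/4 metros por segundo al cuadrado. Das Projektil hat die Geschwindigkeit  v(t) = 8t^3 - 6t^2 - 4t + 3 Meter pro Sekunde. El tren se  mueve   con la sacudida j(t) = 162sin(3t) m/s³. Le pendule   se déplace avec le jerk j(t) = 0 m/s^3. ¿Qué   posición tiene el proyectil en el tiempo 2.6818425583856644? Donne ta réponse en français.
Nous devons intégrer notre équation de la vitesse v(t) = 8·t^3 - 6·t^2 - 4·t + 3 1 fois. En intégrant la vitesse et en utilisant la condition initiale x(0) = 5, nous obtenons x(t) = 2·t^4 - 2·t^3 - 2·t^2 + 3·t + 5. De l'équation de la position x(t) = 2·t^4 - 2·t^3 - 2·t^2 + 3·t + 5, nous substituons t = 2.6818425583856644 pour obtenir x = 63.5416151481586.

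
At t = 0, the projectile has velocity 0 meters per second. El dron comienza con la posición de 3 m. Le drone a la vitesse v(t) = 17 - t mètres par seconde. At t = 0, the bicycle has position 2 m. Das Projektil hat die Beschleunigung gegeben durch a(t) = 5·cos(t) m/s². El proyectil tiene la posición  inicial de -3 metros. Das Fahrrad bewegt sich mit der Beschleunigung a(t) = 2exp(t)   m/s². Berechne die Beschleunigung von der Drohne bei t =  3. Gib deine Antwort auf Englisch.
To solve this, we need to take 1 derivative of our velocity equation v(t) = 17 - t. Taking d/dt of v(t), we find a(t) = -1. Using a(t) = -1 and substituting t = 3, we find a = -1.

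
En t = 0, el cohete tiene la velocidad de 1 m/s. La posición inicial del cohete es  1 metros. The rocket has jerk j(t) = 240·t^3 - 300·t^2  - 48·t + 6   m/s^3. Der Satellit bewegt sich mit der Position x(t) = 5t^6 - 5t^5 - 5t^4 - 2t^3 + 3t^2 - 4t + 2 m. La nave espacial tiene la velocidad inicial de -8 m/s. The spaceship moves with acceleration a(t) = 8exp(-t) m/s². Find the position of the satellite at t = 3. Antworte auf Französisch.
Nous avons la position x(t) = 5·t^6 - 5·t^5 - 5·t^4 - 2·t^3 + 3·t^2 - 4·t + 2. En substituant t = 3: x(3) = 1988.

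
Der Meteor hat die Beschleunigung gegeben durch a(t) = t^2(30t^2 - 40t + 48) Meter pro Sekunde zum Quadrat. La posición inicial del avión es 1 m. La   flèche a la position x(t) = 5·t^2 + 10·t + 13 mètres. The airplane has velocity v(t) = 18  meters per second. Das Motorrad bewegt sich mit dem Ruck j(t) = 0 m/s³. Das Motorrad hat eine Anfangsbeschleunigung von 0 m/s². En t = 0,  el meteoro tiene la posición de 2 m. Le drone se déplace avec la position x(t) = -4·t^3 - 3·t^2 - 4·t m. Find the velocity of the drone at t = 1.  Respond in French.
Nous devons dériver notre équation de la position x(t) = -4·t^3 - 3·t^2 - 4·t 1 fois. En dérivant la position, nous obtenons la vitesse: v(t) = -12·t^2 - 6·t - 4. De l'équation de la vitesse v(t) = -12·t^2 - 6·t - 4, nous substituons t = 1 pour obtenir v = -22.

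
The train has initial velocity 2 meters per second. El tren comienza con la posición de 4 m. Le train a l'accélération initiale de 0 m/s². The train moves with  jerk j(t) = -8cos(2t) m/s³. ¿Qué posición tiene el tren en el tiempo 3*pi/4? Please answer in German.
Ausgehend von dem Ruck j(t) = -8·cos(2·t), nehmen wir 3 Stammfunktionen. Durch Integration von dem Ruck und Verwendung der Anfangsbedingung a(0) = 0, erhalten wir a(t) = -4·sin(2·t). Mit ∫a(t)dt und Anwendung von v(0) = 2, finden wir v(t) = 2·cos(2·t). Die Stammfunktion von der Geschwindigkeit, mit x(0) = 4, ergibt die Position: x(t) = sin(2·t) + 4. Mit x(t) = sin(2·t) + 4 und Einsetzen von t = 3*pi/4, finden wir x = 3.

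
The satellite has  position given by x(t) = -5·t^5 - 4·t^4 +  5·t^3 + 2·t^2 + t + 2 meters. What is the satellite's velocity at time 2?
To solve this, we need to take 1 derivative of our position equation x(t) = -5·t^5 - 4·t^4 + 5·t^3 + 2·t^2 + t + 2. Taking d/dt of x(t), we find v(t) = -25·t^4 - 16·t^3 + 15·t^2 + 4·t + 1. Using v(t) = -25·t^4 - 16·t^3 + 15·t^2 + 4·t + 1 and substituting t = 2, we find v = -459.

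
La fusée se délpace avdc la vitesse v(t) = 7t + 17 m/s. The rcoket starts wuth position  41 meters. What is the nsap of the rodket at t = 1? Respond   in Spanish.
Partiendo de la velocidad v(t) = 7·t + 17, tomamos 3 derivadas. La derivada de la velocidad da la aceleración: a(t) = 7. Tomando d/dt de a(t), encontramos j(t) = 0. Derivando la sacudida, obtenemos el snap: s(t) = 0. Tenemos el snap s(t) = 0. Sustituyendo t = 1: s(1) = 0.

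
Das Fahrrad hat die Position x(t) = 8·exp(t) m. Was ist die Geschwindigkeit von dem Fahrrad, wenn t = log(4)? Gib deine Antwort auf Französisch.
Pour résoudre ceci, nous devons prendre 1 dérivée de notre équation de la position x(t) = 8·exp(t). La dérivée de la position donne la vitesse: v(t) = 8·exp(t). De l'équation de la vitesse v(t) = 8·exp(t), nous substituons t = log(4) pour obtenir v = 32.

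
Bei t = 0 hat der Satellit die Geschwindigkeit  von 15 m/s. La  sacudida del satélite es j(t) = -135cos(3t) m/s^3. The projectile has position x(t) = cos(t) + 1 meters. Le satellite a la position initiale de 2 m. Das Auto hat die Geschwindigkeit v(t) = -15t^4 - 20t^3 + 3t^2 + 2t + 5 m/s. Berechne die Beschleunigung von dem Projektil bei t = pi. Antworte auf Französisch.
En partant de la position x(t) = cos(t) + 1, nous prenons 2 dérivées. En prenant d/dt de x(t), nous trouvons v(t) = -sin(t). En dérivant la vitesse, nous obtenons l'accélération: a(t) = -cos(t). De l'équation de l'accélération a(t) = -cos(t), nous substituons t = pi pour obtenir a = 1.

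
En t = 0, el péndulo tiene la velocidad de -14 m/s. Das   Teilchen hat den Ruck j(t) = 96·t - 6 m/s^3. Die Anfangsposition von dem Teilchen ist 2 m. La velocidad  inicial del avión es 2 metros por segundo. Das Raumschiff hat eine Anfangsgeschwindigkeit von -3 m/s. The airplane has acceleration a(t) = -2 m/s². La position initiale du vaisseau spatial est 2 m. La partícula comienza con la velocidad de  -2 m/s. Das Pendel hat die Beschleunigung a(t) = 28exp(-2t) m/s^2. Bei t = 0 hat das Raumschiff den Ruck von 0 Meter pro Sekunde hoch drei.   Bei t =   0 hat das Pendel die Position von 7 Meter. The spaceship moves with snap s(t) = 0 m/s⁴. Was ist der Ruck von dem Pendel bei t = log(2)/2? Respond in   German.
Ausgehend von der Beschleunigung a(t) = 28·exp(-2·t), nehmen wir 1 Ableitung. Mit d/dt von a(t) finden wir j(t) = -56·exp(-2·t). Mit j(t) = -56·exp(-2·t) und Einsetzen von t = log(2)/2, finden wir j = -28.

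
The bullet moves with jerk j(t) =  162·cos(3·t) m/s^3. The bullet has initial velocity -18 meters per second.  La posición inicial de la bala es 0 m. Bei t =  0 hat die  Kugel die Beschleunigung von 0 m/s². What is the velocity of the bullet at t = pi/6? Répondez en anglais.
We need to integrate our jerk equation j(t) = 162·cos(3·t) 2 times. The integral of jerk is acceleration. Using a(0) = 0, we get a(t) = 54·sin(3·t). The antiderivative of acceleration is velocity. Using v(0) = -18, we get v(t) = -18·cos(3·t). Using v(t) = -18·cos(3·t) and substituting t = pi/6, we find v = 0.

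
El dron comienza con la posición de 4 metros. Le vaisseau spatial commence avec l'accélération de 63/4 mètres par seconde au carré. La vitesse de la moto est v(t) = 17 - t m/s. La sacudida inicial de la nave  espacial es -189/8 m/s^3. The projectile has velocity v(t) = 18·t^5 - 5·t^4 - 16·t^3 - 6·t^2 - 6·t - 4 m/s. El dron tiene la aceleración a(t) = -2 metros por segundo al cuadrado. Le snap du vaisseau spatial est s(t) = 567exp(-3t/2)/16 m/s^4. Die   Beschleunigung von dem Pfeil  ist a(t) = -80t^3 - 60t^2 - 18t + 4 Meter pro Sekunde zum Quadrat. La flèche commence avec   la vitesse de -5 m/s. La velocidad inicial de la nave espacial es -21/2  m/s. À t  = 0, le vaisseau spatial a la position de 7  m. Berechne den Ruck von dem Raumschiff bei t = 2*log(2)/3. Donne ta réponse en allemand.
Um dies zu lösen, müssen wir 1 Integral unserer Gleichung für den Snap s(t) = 567·exp(-3·t/2)/16 finden. Das Integral von dem Snap ist der Ruck. Mit j(0) = -189/8 erhalten wir j(t) = -189·exp(-3·t/2)/8. Mit j(t) = -189·exp(-3·t/2)/8 und Einsetzen von t = 2*log(2)/3, finden wir j = -189/16.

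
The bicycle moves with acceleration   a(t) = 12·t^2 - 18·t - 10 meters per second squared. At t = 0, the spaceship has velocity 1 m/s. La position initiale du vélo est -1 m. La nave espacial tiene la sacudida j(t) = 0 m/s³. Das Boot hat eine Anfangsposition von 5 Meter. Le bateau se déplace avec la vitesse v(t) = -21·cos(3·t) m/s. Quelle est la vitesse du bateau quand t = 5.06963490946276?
En utilisant v(t) = -21·cos(3·t) et en substituant t = 5.06963490946276, nous trouvons v = 18.4387041946852.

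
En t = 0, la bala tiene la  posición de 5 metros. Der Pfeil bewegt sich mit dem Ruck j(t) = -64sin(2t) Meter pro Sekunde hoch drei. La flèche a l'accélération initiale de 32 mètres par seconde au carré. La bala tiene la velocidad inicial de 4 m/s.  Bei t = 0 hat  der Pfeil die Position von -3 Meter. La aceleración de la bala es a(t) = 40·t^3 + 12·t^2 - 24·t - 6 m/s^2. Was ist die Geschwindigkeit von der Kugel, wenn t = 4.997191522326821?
Wir müssen unsere Gleichung für die Beschleunigung a(t) = 40·t^3 + 12·t^2 - 24·t - 6 1-mal integrieren. Die Stammfunktion von der Beschleunigung ist die Geschwindigkeit. Mit v(0) = 4 erhalten wir v(t) = 10·t^4 + 4·t^3 - 12·t^2 - 6·t + 4. Aus der Gleichung für die Geschwindigkeit v(t) = 10·t^4 + 4·t^3 - 12·t^2 - 6·t + 4, setzen wir t = 4.997191522326821 ein und erhalten v = 6409.48114192309.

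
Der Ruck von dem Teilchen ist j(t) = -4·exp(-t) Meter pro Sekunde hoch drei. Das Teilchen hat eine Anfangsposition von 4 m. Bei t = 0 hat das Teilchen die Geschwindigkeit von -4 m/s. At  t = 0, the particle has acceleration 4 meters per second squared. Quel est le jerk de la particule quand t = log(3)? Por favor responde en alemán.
Wir haben den Ruck j(t) = -4·exp(-t). Durch Einsetzen von t = log(3): j(log(3)) = -4/3.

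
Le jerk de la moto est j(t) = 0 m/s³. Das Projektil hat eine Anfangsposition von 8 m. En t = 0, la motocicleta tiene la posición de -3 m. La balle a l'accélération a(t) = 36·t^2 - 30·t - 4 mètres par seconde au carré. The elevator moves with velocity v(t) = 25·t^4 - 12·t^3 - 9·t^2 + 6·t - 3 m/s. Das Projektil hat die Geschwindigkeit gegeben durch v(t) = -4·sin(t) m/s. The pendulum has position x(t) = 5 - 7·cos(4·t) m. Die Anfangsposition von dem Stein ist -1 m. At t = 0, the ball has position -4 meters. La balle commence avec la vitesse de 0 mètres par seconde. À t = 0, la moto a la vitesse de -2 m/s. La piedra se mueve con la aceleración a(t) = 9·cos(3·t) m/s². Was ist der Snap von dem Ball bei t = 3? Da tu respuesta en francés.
En partant de l'accélération a(t) = 36·t^2 - 30·t - 4, nous prenons 2 dérivées. La dérivée de l'accélération donne le jerk: j(t) = 72·t - 30. En dérivant le jerk, nous obtenons le snap: s(t) = 72. Nous avons le snap s(t) = 72. En substituant t = 3: s(3) = 72.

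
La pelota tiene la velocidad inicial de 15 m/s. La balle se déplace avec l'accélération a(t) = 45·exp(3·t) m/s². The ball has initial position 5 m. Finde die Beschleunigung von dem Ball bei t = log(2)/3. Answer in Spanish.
Usando a(t) = 45·exp(3·t) y sustituyendo t = log(2)/3, encontramos a = 90.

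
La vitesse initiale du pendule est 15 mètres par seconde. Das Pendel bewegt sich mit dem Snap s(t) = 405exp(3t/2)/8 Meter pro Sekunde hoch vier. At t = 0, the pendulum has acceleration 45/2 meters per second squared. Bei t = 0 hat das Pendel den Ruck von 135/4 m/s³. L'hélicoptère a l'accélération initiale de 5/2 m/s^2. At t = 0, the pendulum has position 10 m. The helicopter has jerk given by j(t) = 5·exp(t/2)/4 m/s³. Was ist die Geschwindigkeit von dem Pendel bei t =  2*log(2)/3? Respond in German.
Wir müssen die Stammfunktion unserer Gleichung für den Snap s(t) = 405·exp(3·t/2)/8 3-mal finden. Die Stammfunktion von dem Snap ist der Ruck. Mit j(0) = 135/4 erhalten wir j(t) = 135·exp(3·t/2)/4. Die Stammfunktion von dem Ruck ist die Beschleunigung. Mit a(0) = 45/2 erhalten wir a(t) = 45·exp(3·t/2)/2. Die Stammfunktion von der Beschleunigung ist die Geschwindigkeit. Mit v(0) = 15 erhalten wir v(t) = 15·exp(3·t/2). Aus der Gleichung für die Geschwindigkeit v(t) = 15·exp(3·t/2), setzen wir t = 2*log(2)/3 ein und erhalten v = 30.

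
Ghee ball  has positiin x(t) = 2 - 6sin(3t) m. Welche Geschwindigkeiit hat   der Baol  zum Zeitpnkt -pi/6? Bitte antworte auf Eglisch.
Starting from position x(t) = 2 - 6·sin(3·t), we take 1 derivative. Differentiating position, we get velocity: v(t) = -18·cos(3·t). From the given velocity equation v(t) = -18·cos(3·t), we substitute t = -pi/6 to get v = 0.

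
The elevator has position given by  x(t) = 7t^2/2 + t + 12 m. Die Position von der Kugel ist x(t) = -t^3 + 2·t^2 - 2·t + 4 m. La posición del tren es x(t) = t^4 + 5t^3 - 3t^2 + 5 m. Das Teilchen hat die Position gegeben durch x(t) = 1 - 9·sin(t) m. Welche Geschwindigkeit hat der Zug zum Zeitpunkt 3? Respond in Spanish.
Partiendo de la posición x(t) = t^4 + 5·t^3 - 3·t^2 + 5, tomamos 1 derivada. La derivada de la posición da la velocidad: v(t) = 4·t^3 + 15·t^2 - 6·t. De la ecuación de la velocidad v(t) = 4·t^3 + 15·t^2 - 6·t, sustituimos t = 3 para obtener v = 225.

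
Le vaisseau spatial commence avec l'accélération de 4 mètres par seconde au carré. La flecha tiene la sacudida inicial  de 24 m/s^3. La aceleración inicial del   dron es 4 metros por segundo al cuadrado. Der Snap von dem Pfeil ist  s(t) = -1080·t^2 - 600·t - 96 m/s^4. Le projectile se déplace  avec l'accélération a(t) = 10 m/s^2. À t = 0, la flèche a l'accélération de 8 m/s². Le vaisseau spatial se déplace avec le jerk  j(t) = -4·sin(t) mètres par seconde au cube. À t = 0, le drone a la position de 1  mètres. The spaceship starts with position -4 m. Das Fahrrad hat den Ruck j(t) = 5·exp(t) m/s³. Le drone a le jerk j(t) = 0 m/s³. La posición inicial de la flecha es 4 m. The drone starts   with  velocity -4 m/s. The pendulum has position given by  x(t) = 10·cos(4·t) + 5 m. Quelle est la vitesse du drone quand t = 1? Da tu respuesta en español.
Necesitamos integrar nuestra ecuación de la sacudida j(t) = 0 2 veces. La integral de la sacudida es la aceleración. Usando a(0) = 4, obtenemos a(t) = 4. La integral de la aceleración es la velocidad. Usando v(0) = -4, obtenemos v(t) = 4·t - 4. Tenemos la velocidad v(t) = 4·t - 4. Sustituyendo t = 1: v(1) = 0.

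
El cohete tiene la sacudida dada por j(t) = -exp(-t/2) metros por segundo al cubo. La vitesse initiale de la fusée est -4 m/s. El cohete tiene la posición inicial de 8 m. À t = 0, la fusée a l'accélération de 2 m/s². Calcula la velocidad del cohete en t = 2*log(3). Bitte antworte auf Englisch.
Starting from jerk j(t) = -exp(-t/2), we take 2 integrals. The antiderivative of jerk is acceleration. Using a(0) = 2, we get a(t) = 2·exp(-t/2). Integrating acceleration and using the initial condition v(0) = -4, we get v(t) = -4·exp(-t/2). Using v(t) = -4·exp(-t/2) and substituting t = 2*log(3), we find v = -4/3.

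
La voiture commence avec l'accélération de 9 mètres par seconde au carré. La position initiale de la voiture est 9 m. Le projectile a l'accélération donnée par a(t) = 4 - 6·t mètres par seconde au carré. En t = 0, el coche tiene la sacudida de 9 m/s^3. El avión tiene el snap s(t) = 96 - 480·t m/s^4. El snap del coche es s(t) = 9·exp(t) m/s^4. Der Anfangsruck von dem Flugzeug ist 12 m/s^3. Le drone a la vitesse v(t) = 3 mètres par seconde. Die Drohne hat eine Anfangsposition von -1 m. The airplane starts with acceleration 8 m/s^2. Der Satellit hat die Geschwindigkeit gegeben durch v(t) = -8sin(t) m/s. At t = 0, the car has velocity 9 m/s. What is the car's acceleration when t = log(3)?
We must find the antiderivative of our snap equation s(t) = 9·exp(t) 2 times. Taking ∫s(t)dt and applying j(0) = 9, we find j(t) = 9·exp(t). Integrating jerk and using the initial condition a(0) = 9, we get a(t) = 9·exp(t). Using a(t) = 9·exp(t) and substituting t = log(3), we find a = 27.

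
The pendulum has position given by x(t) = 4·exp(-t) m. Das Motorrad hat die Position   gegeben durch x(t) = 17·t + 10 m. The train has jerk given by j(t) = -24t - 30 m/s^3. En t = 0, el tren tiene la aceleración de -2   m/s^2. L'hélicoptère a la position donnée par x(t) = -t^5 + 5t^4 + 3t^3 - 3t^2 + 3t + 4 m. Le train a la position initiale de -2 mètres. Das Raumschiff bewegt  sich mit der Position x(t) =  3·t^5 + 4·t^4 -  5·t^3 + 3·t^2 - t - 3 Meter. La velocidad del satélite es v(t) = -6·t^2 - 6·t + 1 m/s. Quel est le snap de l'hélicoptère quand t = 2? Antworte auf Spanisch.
Para resolver esto, necesitamos tomar 4 derivadas de nuestra ecuación de la posición x(t) = -t^5 + 5·t^4 + 3·t^3 - 3·t^2 + 3·t + 4. La derivada de la posición da la velocidad: v(t) = -5·t^4 + 20·t^3 + 9·t^2 - 6·t + 3. La derivada de la velocidad da la aceleración: a(t) = -20·t^3 + 60·t^2 + 18·t - 6. Tomando d/dt de a(t), encontramos j(t) = -60·t^2 + 120·t + 18. La derivada de la sacudida da el snap: s(t) = 120 - 120·t. Tenemos el snap s(t) = 120 - 120·t. Sustituyendo t = 2: s(2) = -120.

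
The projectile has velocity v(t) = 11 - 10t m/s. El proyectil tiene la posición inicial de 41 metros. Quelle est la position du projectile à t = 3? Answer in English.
We must find the integral of our velocity equation v(t) = 11 - 10·t 1 time. Taking ∫v(t)dt and applying x(0) = 41, we find x(t) = -5·t^2 + 11·t + 41. Using x(t) = -5·t^2 + 11·t + 41 and substituting t = 3, we find x = 29.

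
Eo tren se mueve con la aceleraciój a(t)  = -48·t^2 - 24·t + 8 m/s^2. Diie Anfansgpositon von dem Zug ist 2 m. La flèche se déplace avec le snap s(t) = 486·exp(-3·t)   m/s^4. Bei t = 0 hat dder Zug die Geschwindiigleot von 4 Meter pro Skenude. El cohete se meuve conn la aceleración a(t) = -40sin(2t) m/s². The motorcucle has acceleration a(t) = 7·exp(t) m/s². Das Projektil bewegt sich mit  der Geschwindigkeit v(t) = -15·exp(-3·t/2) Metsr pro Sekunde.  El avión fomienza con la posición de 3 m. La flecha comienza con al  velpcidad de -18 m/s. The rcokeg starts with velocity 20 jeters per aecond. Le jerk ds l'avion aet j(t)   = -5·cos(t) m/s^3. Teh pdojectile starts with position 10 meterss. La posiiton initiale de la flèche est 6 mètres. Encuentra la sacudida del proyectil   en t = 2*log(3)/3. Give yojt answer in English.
Starting from velocity v(t) = -15·exp(-3·t/2), we take 2 derivatives. The derivative of velocity gives acceleration: a(t) = 45·exp(-3·t/2)/2. Differentiating acceleration, we get jerk: j(t) = -135·exp(-3·t/2)/4. We have jerk j(t) = -135·exp(-3·t/2)/4. Substituting t = 2*log(3)/3: j(2*log(3)/3) = -45/4.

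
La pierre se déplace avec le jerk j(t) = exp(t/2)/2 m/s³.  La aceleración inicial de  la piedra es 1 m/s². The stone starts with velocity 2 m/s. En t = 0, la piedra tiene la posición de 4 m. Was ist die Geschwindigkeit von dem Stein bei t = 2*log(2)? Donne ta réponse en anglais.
Starting from jerk j(t) = exp(t/2)/2, we take 2 antiderivatives. Finding the integral of j(t) and using a(0) = 1: a(t) = exp(t/2). Finding the antiderivative of a(t) and using v(0) = 2: v(t) = 2·exp(t/2). Using v(t) = 2·exp(t/2) and substituting t = 2*log(2), we find v = 4.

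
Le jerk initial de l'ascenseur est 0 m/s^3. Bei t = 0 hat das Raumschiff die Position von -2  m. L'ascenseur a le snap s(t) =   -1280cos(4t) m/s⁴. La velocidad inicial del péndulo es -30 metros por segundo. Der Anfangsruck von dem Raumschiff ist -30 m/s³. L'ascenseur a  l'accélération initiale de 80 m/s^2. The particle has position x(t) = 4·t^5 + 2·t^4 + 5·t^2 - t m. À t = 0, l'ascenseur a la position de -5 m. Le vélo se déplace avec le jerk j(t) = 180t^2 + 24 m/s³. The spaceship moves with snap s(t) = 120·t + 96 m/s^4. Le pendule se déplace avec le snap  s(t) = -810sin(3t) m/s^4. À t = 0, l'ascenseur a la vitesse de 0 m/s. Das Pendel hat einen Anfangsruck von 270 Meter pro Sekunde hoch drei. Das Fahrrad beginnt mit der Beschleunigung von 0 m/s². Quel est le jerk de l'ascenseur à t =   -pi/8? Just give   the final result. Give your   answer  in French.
La réponse est 320.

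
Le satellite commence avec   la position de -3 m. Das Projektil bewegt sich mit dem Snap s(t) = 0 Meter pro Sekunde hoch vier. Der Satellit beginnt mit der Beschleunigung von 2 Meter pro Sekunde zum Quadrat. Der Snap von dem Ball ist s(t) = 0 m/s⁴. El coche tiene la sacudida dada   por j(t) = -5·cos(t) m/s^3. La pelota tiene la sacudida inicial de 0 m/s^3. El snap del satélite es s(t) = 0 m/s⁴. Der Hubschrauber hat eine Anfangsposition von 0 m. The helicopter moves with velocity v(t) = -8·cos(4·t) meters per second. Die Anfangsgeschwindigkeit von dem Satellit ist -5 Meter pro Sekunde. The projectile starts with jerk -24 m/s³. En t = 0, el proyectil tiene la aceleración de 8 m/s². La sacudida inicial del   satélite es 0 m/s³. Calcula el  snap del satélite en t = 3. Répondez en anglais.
From the given snap equation s(t) = 0, we substitute t = 3 to get s = 0.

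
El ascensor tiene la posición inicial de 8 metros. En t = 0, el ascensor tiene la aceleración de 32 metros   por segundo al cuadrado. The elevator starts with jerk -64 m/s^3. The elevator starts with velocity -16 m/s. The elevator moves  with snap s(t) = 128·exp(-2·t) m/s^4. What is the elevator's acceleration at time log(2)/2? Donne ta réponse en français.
Pour résoudre ceci, nous devons prendre 2 intégrales de notre équation du snap s(t) = 128·exp(-2·t). La primitive du snap est le jerk. En utilisant j(0) = -64, nous obtenons j(t) = -64·exp(-2·t). L'intégrale du jerk est l'accélération. En utilisant a(0) = 32, nous obtenons a(t) = 32·exp(-2·t). En utilisant a(t) = 32·exp(-2·t) et en substituant t = log(2)/2, nous trouvons a = 16.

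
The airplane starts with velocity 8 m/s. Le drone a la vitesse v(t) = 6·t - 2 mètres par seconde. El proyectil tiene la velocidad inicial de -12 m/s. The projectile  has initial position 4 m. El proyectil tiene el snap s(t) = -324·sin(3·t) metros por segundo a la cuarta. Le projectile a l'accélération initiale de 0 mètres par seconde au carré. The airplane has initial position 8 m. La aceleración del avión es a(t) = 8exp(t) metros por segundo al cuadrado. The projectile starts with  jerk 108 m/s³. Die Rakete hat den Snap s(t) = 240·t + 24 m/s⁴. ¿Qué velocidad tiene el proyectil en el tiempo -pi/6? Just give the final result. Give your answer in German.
Die Antwort ist 0.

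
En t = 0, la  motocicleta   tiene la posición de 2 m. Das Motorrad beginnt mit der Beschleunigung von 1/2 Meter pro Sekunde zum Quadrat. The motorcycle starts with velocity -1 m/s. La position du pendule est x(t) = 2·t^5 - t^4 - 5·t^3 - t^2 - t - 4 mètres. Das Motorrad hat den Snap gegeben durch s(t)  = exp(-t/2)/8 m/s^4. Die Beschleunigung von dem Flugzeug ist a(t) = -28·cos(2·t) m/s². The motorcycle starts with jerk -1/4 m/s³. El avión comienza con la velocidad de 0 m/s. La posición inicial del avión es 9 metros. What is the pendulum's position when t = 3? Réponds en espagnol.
Tenemos la posición x(t) = 2·t^5 - t^4 - 5·t^3 - t^2 - t - 4. Sustituyendo t = 3: x(3) = 254.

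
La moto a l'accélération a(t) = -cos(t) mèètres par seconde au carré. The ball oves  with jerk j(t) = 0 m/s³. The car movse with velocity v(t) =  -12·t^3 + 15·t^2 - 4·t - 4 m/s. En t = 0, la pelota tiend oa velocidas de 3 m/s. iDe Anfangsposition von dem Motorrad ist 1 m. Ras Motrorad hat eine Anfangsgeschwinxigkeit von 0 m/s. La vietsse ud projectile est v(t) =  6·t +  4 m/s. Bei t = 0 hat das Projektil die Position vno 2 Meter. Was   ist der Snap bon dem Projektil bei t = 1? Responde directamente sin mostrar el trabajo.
Die Antwort ist 0.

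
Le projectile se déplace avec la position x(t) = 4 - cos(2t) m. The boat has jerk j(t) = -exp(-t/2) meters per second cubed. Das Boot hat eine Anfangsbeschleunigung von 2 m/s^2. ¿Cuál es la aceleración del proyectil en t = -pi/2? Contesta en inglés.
To solve this, we need to take 2 derivatives of our position equation x(t) = 4 - cos(2·t). Differentiating position, we get velocity: v(t) = 2·sin(2·t). Taking d/dt of v(t), we find a(t) = 4·cos(2·t). Using a(t) = 4·cos(2·t) and substituting t = -pi/2, we find a = -4.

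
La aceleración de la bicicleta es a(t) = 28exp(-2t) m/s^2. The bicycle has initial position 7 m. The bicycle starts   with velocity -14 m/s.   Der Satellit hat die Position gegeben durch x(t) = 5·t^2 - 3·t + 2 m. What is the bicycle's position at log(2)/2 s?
To solve this, we need to take 2 integrals of our acceleration equation a(t) = 28·exp(-2·t). The antiderivative of acceleration is velocity. Using v(0) = -14, we get v(t) = -14·exp(-2·t). The integral of velocity, with x(0) = 7, gives position: x(t) = 7·exp(-2·t). From the given position equation x(t) = 7·exp(-2·t), we substitute t = log(2)/2 to get x = 7/2.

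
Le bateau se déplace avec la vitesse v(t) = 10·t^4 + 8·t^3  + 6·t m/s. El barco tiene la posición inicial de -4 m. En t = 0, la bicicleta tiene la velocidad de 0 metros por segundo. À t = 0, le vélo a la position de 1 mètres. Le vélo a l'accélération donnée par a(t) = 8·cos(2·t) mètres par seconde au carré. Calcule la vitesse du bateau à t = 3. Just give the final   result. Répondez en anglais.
At t = 3, v = 1044.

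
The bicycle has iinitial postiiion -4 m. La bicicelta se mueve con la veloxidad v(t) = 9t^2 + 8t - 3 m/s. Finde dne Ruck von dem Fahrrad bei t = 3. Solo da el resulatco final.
Bei t = 3, j = 18.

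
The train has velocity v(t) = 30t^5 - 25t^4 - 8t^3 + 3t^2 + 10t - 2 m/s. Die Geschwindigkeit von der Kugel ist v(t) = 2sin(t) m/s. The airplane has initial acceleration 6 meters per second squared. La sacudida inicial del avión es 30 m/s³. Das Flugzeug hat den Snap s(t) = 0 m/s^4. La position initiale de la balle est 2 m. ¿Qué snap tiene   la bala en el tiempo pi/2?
Debemos derivar nuestra ecuación de la velocidad v(t) = 2·sin(t) 3 veces. Derivando la velocidad, obtenemos la aceleración: a(t) = 2·cos(t). Tomando d/dt de a(t), encontramos j(t) = -2·sin(t). Tomando d/dt de j(t), encontramos s(t) = -2·cos(t). Usando s(t) = -2·cos(t) y sustituyendo t = pi/2, encontramos s = 0.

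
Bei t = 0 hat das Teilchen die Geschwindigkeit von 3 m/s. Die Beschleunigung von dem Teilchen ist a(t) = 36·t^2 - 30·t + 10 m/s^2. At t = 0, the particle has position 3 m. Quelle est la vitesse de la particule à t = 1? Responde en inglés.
Starting from acceleration a(t) = 36·t^2 - 30·t + 10, we take 1 antiderivative. The integral of acceleration is velocity. Using v(0) = 3, we get v(t) = 12·t^3 - 15·t^2 + 10·t + 3. From the given velocity equation v(t) = 12·t^3 - 15·t^2 + 10·t + 3, we substitute t = 1 to get v = 10.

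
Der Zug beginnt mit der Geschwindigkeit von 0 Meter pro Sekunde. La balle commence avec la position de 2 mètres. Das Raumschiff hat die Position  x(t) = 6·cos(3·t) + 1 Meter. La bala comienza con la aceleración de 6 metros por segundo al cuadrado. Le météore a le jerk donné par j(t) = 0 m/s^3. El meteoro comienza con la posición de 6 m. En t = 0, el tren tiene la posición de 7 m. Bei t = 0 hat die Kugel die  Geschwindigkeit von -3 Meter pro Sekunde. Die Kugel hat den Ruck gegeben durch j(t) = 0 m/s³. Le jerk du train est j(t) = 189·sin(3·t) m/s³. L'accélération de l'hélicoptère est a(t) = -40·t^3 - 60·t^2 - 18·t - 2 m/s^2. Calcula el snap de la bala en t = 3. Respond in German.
Ausgehend von dem Ruck j(t) = 0, nehmen wir 1 Ableitung. Mit d/dt von j(t) finden wir s(t) = 0. Wir haben den Snap s(t) = 0. Durch Einsetzen von t = 3: s(3) = 0.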